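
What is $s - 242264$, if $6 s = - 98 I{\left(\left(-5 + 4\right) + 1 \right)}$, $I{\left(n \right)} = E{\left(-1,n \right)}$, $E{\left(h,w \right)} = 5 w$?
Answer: $-242264$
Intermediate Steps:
$I{\left(n \right)} = 5 n$
$s = 0$ ($s = \frac{\left(-98\right) 5 \left(\left(-5 + 4\right) + 1\right)}{6} = \frac{\left(-98\right) 5 \left(-1 + 1\right)}{6} = \frac{\left(-98\right) 5 \cdot 0}{6} = \frac{\left(-98\right) 0}{6} = \frac{1}{6} \cdot 0 = 0$)
$s - 242264 = 0 - 242264 = -242264$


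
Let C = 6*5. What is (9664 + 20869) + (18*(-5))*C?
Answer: 27833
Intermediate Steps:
C = 30
(9664 + 20869) + (18*(-5))*C = (9664 + 20869) + (18*(-5))*30 = 30533 - 90*30 = 30533 - 2700 = 27833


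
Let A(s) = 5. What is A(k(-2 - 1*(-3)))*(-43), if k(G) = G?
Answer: -215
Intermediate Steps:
A(k(-2 - 1*(-3)))*(-43) = 5*(-43) = -215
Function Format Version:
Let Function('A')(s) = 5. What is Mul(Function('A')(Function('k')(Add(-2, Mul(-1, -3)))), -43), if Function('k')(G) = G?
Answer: -215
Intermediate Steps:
Mul(Function('A')(Function('k')(Add(-2, Mul(-1, -3)))), -43) = Mul(5, -43) = -215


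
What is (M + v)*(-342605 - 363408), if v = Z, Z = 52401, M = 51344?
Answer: -73245318685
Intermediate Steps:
v = 52401
(M + v)*(-342605 - 363408) = (51344 + 52401)*(-342605 - 363408) = 103745*(-706013) = -73245318685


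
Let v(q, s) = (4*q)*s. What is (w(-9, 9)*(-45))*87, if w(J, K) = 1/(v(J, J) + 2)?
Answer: -3915/326 ≈ -12.009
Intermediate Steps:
v(q, s) = 4*q*s
w(J, K) = 1/(2 + 4*J**2) (w(J, K) = 1/(4*J*J + 2) = 1/(4*J**2 + 2) = 1/(2 + 4*J**2))
(w(-9, 9)*(-45))*87 = ((1/(2*(1 + 2*(-9)**2)))*(-45))*87 = ((1/(2*(1 + 2*81)))*(-45))*87 = ((1/(2*(1 + 162)))*(-45))*87 = (((1/2)/163)*(-45))*87 = (((1/2)*(1/163))*(-45))*87 = ((1/326)*(-45))*87 = -45/326*87 = -3915/326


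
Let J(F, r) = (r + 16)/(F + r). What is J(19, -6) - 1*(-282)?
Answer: 3676/13 ≈ 282.77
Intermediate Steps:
J(F, r) = (16 + r)/(F + r)
J(19, -6) - 1*(-282) = (16 - 6)/(19 - 6) - 1*(-282) = 10/13 + 282 = 3676/13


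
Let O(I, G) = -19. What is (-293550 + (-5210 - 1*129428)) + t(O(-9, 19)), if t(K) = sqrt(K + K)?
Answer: -428188 + I*sqrt(38) ≈ -4.2819e+5 + 6.1644*I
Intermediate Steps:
t(K) = sqrt(2)*sqrt(K) (t(K) = sqrt(2*K) = sqrt(2)*sqrt(K))
(-293550 + (-5210 - 1*129428)) + t(O(-9, 19)) = (-293550 + (-5210 - 1*129428)) + sqrt(2)*sqrt(-19) = (-293550 + (-5210 - 129428)) + sqrt(2)*(I*sqrt(19)) = (-293550 - 134638) + I*sqrt(38) = -428188 + I*sqrt(38)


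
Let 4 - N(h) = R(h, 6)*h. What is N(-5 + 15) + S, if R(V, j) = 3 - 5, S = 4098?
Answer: 4122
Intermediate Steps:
R(V, j) = -2
N(h) = 4 + 2*h (N(h) = 4 - (-2)*h = 4 + 2*h)
N(-5 + 15) + S = (4 + 2*(-5 + 15)) + 4098 = (4 + 2*10) + 4098 = (4 + 20) + 4098 = 24 + 4098 = 4122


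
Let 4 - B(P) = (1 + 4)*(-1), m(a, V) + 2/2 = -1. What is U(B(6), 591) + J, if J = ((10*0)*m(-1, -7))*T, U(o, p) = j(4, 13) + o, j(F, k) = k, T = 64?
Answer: 22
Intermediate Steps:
m(a, V) = -2 (m(a, V) = -1 - 1 = -2)
B(P) = 9 (B(P) = 4 - (1 + 4)*(-1) = 4 - 5*(-1) = 4 - 1*(-5) = 4 + 5 = 9)
U(o, p) = 13 + o
J = 0 (J = ((10*0)*(-2))*64 = (0*(-2))*64 = 0*64 = 0)
U(B(6), 591) + J = (13 + 9) + 0 = 22 + 0 = 22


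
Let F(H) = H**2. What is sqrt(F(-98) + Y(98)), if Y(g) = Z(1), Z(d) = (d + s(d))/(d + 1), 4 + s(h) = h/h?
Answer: 3*sqrt(1067) ≈ 97.995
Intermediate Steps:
s(h) = -3 (s(h) = -4 + h/h = -4 + 1 = -3)
Z(d) = (-3 + d)/(1 + d) (Z(d) = (d - 3)/(d + 1) = (-3 + d)/(1 + d))
Y(g) = -1 (Y(g) = (-3 + 1)/(1 + 1) = -2/2 = (1/2)*(-2) = -1)
sqrt(F(-98) + Y(98)) = sqrt((-98)**2 - 1) = sqrt(9604 - 1) = sqrt(9603) = 3*sqrt(1067)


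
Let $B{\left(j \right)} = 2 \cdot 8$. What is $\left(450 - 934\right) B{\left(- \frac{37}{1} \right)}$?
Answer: $-7744$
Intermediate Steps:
$B{\left(j \right)} = 16$
$\left(450 - 934\right) B{\left(- \frac{37}{1} \right)} = \left(450 - 934\right) 16 = \left(-484\right) 16 = -7744$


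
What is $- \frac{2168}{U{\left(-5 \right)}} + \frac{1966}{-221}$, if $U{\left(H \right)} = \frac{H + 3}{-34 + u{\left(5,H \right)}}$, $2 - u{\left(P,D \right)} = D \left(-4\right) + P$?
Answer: $- \frac{13657114}{221} \approx -61797.0$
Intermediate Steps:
$u{\left(P,D \right)} = 2 - P + 4 D$ ($u{\left(P,D \right)} = 2 - \left(D \left(-4\right) + P\right) = 2 - \left(- 4 D + P\right) = 2 - \left(P - 4 D\right) = 2 + \left(- P + 4 D\right) = 2 - P + 4 D$)
$U{\left(H \right)} = \frac{3 + H}{-37 + 4 H}$ ($U{\left(H \right)} = \frac{H + 3}{-34 + \left(2 - 5 + 4 H\right)} = \frac{3 + H}{-34 + \left(2 - 5 + 4 H\right)} = \frac{3 + H}{-34 + \left(-3 + 4 H\right)} = \frac{3 + H}{-37 + 4 H}$)
$- \frac{2168}{U{\left(-5 \right)}} + \frac{1966}{-221} = - \frac{2168}{\frac{1}{-37 + 4 \left(-5\right)} \left(3 - 5\right)} + \frac{1966}{-221} = - \frac{2168}{\frac{1}{-37 - 20} \left(-2\right)} + 1966 \left(- \frac{1}{221}\right) = - \frac{2168}{\frac{1}{-57} \left(-2\right)} - \frac{1966}{221} = - \frac{2168}{\left(- \frac{1}{57}\right) \left(-2\right)} - \frac{1966}{221} = - \frac{2168}{\frac{2}{57}} - \frac{1966}{221} = \left(-2168\right) \frac{57}{2} - \frac{1966}{221} = -61788 - \frac{1966}{221} = - \frac{13657114}{221}$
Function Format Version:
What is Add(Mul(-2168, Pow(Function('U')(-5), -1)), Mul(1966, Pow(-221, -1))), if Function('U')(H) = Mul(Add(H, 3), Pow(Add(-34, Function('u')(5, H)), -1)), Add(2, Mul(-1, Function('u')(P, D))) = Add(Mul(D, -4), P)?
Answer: Rational(-13657114, 221) ≈ -61797.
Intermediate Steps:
Function('u')(P, D) = Add(2, Mul(-1, P), Mul(4, D)) (Function('u')(P, D) = Add(2, Mul(-1, Add(Mul(D, -4), P))) = Add(2, Mul(-1, Add(Mul(-4, D), P))) = Add(2, Mul(-1, Add(P, Mul(-4, D)))) = Add(2, Add(Mul(-1, P), Mul(4, D))) = Add(2, Mul(-1, P), Mul(4, D)))
Function('U')(H) = Mul(Pow(Add(-37, Mul(4, H)), -1), Add(3, H)) (Function('U')(H) = Mul(Add(H, 3), Pow(Add(-34, Add(2, Mul(-1, 5), Mul(4, H))), -1)) = Mul(Add(3, H), Pow(Add(-34, Add(2, -5, Mul(4, H))), -1)) = Mul(Add(3, H), Pow(Add(-34, Add(-3, Mul(4, H))), -1)) = Mul(Add(3, H), Pow(Add(-37, Mul(4, H)), -1)) = Mul(Pow(Add(-37, Mul(4, H)), -1), Add(3, H)))
Add(Mul(-2168, Pow(Function('U')(-5), -1)), Mul(1966, Pow(-221, -1))) = Add(Mul(-2168, Pow(Mul(Pow(Add(-37, Mul(4, -5)), -1), Add(3, -5)), -1)), Mul(1966, Pow(-221, -1))) = Add(Mul(-2168, Pow(Mul(Pow(Add(-37, -20), -1), -2), -1)), Mul(1966, Rational(-1, 221))) = Add(Mul(-2168, Pow(Mul(Pow(-57, -1), -2), -1)), Rational(-1966, 221)) = Add(Mul(-2168, Pow(Mul(Rational(-1, 57), -2), -1)), Rational(-1966, 221)) = Add(Mul(-2168, Pow(Rational(2, 57), -1)), Rational(-1966, 221)) = Add(Mul(-2168, Rational(57, 2)), Rational(-1966, 221)) = Add(-61788, Rational(-1966, 221)) = Rational(-13657114, 221)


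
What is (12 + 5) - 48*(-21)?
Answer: 1025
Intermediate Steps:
(12 + 5) - 48*(-21) = 17 + 1008 = 1025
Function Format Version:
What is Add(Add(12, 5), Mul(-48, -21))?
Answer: 1025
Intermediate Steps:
Add(Add(12, 5), Mul(-48, -21)) = Add(17, 1008) = 1025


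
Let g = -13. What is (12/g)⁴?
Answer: 20736/28561 ≈ 0.72602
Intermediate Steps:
(12/g)⁴ = (12/(-13))⁴ = (12*(-1/13))⁴ = (-12/13)⁴ = 20736/28561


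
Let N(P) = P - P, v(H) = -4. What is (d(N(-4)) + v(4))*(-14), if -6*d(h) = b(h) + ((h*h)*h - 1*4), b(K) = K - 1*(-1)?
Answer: 49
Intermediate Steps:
b(K) = 1 + K (b(K) = K + 1 = 1 + K)
N(P) = 0
d(h) = ½ - h/6 - h³/6 (d(h) = -((1 + h) + ((h*h)*h - 1*4))/6 = -((1 + h) + (h²*h - 4))/6 = -((1 + h) + (h³ - 4))/6 = -((1 + h) + (-4 + h³))/6 = -(-3 + h + h³)/6 = ½ - h/6 - h³/6)
(d(N(-4)) + v(4))*(-14) = ((½ - ⅙*0 - ⅙*0³) - 4)*(-14) = ((½ + 0 - ⅙*0) - 4)*(-14) = ((½ + 0 + 0) - 4)*(-14) = (½ - 4)*(-14) = -7/2*(-14) = 49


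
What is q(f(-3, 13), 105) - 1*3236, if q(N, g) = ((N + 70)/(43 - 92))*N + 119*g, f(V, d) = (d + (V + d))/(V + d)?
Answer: 45352471/4900 ≈ 9255.6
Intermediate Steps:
f(V, d) = (V + 2*d)/(V + d)
q(N, g) = 119*g + N*(-10/7 - N/49) (q(N, g) = ((70 + N)/(-49))*N + 119*g = ((70 + N)*(-1/49))*N + 119*g = (-10/7 - N/49)*N + 119*g = N*(-10/7 - N/49) + 119*g = 119*g + N*(-10/7 - N/49))
q(f(-3, 13), 105) - 1*3236 = (119*105 - 10*(-3 + 2*13)/(7*(-3 + 13)) - (-3 + 2*13)²/(-3 + 13)²/49) - 1*3236 = (12495 - 10*(-3 + 26)/(7*10) - (-3 + 26)²/100/49) - 3236 = (12495 - 23/7 - ((⅒)*23)²/49) - 3236 = (12495 - 10/7*23/10 - (23/10)²/49) - 3236 = (12495 - 23/7 - 1/49*529/100) - 3236 = (12495 - 23/7 - 529/4900) - 3236 = 61208871/4900 - 3236 = 45352471/4900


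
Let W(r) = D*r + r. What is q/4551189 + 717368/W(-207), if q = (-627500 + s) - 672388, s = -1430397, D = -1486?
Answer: 47560811627/27431622405 ≈ 1.7338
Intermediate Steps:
W(r) = -1485*r (W(r) = -1486*r + r = -1485*r)
q = -2730285 (q = (-627500 - 1430397) - 672388 = -2057897 - 672388 = -2730285)
q/4551189 + 717368/W(-207) = -2730285/4551189 + 717368/((-1485*(-207))) = -2730285*1/4551189 + 717368/307395 = -53535/89239 + 717368*(1/307395) = -53535/89239 + 717368/307395 = 47560811627/27431622405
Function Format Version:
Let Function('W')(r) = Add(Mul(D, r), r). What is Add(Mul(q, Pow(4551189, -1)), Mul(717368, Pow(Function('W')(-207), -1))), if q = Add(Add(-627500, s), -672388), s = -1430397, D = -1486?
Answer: Rational(47560811627, 27431622405) ≈ 1.7338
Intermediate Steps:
Function('W')(r) = Mul(-1485, r) (Function('W')(r) = Add(Mul(-1486, r), r) = Mul(-1485, r))
q = -2730285 (q = Add(Add(-627500, -1430397), -672388) = Add(-2057897, -672388) = -2730285)
Add(Mul(q, Pow(4551189, -1)), Mul(717368, Pow(Function('W')(-207), -1))) = Add(Mul(-2730285, Pow(4551189, -1)), Mul(717368, Pow(Mul(-1485, -207), -1))) = Add(Mul(-2730285, Rational(1, 4551189)), Mul(717368, Pow(307395, -1))) = Add(Rational(-53535, 89239), Mul(717368, Rational(1, 307395))) = Add(Rational(-53535, 89239), Rational(717368, 307395)) = Rational(47560811627, 27431622405)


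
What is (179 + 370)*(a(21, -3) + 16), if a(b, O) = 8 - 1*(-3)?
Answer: 14823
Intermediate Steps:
a(b, O) = 11 (a(b, O) = 8 + 3 = 11)
(179 + 370)*(a(21, -3) + 16) = (179 + 370)*(11 + 16) = 549*27 = 14823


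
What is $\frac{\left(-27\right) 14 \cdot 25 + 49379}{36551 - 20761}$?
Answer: $\frac{39929}{15790} \approx 2.5288$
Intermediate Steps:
$\frac{\left(-27\right) 14 \cdot 25 + 49379}{36551 - 20761} = \frac{\left(-378\right) 25 + 49379}{15790} = \left(-9450 + 49379\right) \frac{1}{15790} = 39929 \cdot \frac{1}{15790} = \frac{39929}{15790}$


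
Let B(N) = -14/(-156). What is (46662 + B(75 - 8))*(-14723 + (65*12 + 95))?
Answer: -8400296044/13 ≈ -6.4618e+8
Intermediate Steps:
B(N) = 7/78 (B(N) = -14*(-1/156) = 7/78)
(46662 + B(75 - 8))*(-14723 + (65*12 + 95)) = (46662 + 7/78)*(-14723 + (65*12 + 95)) = 3639643*(-14723 + (780 + 95))/78 = 3639643*(-14723 + 875)/78 = (3639643/78)*(-13848) = -8400296044/13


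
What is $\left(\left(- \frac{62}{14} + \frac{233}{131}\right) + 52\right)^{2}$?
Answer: $\frac{2047924516}{840889} \approx 2435.4$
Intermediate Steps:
$\left(\left(- \frac{62}{14} + \frac{233}{131}\right) + 52\right)^{2} = \left(\left(\left(-62\right) \frac{1}{14} + 233 \cdot \frac{1}{131}\right) + 52\right)^{2} = \left(\left(- \frac{31}{7} + \frac{233}{131}\right) + 52\right)^{2} = \left(- \frac{2430}{917} + 52\right)^{2} = \left(\frac{45254}{917}\right)^{2} = \frac{2047924516}{840889}$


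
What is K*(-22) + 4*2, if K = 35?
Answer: -762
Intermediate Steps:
K*(-22) + 4*2 = 35*(-22) + 4*2 = -770 + 8 = -762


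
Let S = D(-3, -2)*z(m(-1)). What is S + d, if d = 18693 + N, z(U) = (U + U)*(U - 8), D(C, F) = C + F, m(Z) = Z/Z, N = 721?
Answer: 19484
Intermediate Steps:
m(Z) = 1
z(U) = 2*U*(-8 + U) (z(U) = (2*U)*(-8 + U) = 2*U*(-8 + U))
d = 19414 (d = 18693 + 721 = 19414)
S = 70 (S = (-3 - 2)*(2*1*(-8 + 1)) = -10*(-7) = -5*(-14) = 70)
S + d = 70 + 19414 = 19484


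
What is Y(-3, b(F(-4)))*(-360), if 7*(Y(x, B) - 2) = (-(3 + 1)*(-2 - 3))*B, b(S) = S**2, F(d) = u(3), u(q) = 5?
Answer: -185040/7 ≈ -26434.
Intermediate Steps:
F(d) = 5
Y(x, B) = 2 + 20*B/7 (Y(x, B) = 2 + ((-(3 + 1)*(-2 - 3))*B)/7 = 2 + ((-4*(-5))*B)/7 = 2 + ((-1*(-20))*B)/7 = 2 + (20*B)/7 = 2 + 20*B/7)
Y(-3, b(F(-4)))*(-360) = (2 + (20/7)*5**2)*(-360) = (2 + (20/7)*25)*(-360) = (2 + 500/7)*(-360) = (514/7)*(-360) = -185040/7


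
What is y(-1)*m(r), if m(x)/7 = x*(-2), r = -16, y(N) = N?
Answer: -224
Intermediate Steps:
m(x) = -14*x (m(x) = 7*(x*(-2)) = 7*(-2*x) = -14*x)
y(-1)*m(r) = -(-14)*(-16) = -1*224 = -224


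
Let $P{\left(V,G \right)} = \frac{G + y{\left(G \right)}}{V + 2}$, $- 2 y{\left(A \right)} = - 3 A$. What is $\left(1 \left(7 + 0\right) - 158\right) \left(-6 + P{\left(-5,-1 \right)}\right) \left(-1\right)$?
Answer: $- \frac{4681}{6} \approx -780.17$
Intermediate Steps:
$y{\left(A \right)} = \frac{3 A}{2}$ ($y{\left(A \right)} = - \frac{\left(-3\right) A}{2} = \frac{3 A}{2}$)
$P{\left(V,G \right)} = \frac{5 G}{2 \left(2 + V\right)}$ ($P{\left(V,G \right)} = \frac{G + \frac{3 G}{2}}{V + 2} = \frac{\frac{5}{2} G}{2 + V} = \frac{5 G}{2 \left(2 + V\right)}$)
$\left(1 \left(7 + 0\right) - 158\right) \left(-6 + P{\left(-5,-1 \right)}\right) \left(-1\right) = \left(1 \left(7 + 0\right) - 158\right) \left(-6 + \frac{5}{2} \left(-1\right) \frac{1}{2 - 5}\right) \left(-1\right) = \left(1 \cdot 7 - 158\right) \left(-6 + \frac{5}{2} \left(-1\right) \frac{1}{-3}\right) \left(-1\right) = \left(7 - 158\right) \left(-6 + \frac{5}{2} \left(-1\right) \left(- \frac{1}{3}\right)\right) \left(-1\right) = - 151 \left(-6 + \frac{5}{6}\right) \left(-1\right) = - 151 \left(\left(- \frac{31}{6}\right) \left(-1\right)\right) = \left(-151\right) \frac{31}{6} = - \frac{4681}{6}$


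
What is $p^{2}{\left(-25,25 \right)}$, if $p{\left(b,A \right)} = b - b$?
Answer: $0$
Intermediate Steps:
$p{\left(b,A \right)} = 0$
$p^{2}{\left(-25,25 \right)} = 0^{2} = 0$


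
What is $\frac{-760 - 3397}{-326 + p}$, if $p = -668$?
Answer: $\frac{4157}{994} \approx 4.1821$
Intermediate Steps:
$\frac{-760 - 3397}{-326 + p} = \frac{-760 - 3397}{-326 - 668} = - \frac{4157}{-994} = \left(-4157\right) \left(- \frac{1}{994}\right) = \frac{4157}{994}$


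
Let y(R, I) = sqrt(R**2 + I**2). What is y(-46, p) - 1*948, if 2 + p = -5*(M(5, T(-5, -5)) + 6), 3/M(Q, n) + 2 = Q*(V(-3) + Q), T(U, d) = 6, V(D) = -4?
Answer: -948 + sqrt(3485) ≈ -888.97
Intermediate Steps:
M(Q, n) = 3/(-2 + Q*(-4 + Q))
p = -37 (p = -2 - 5*(3/(-2 + 5**2 - 4*5) + 6) = -2 - 5*(3/(-2 + 25 - 20) + 6) = -2 - 5*(3/3 + 6) = -2 - 5*(3*(1/3) + 6) = -2 - 5*(1 + 6) = -2 - 5*7 = -2 - 35 = -37)
y(R, I) = sqrt(I**2 + R**2)
y(-46, p) - 1*948 = sqrt((-37)**2 + (-46)**2) - 1*948 = sqrt(1369 + 2116) - 948 = sqrt(3485) - 948 = -948 + sqrt(3485)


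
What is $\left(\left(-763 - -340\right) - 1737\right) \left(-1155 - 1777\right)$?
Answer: $6333120$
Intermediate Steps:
$\left(\left(-763 - -340\right) - 1737\right) \left(-1155 - 1777\right) = \left(\left(-763 + 340\right) - 1737\right) \left(-2932\right) = \left(-423 - 1737\right) \left(-2932\right) = \left(-2160\right) \left(-2932\right) = 6333120$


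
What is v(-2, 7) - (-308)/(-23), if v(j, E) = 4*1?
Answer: -216/23 ≈ -9.3913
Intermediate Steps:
v(j, E) = 4
v(-2, 7) - (-308)/(-23) = 4 - (-308)/(-23) = 4 - (-308)*(-1)/23 = 4 - 11*28/23 = 4 - 308/23 = -216/23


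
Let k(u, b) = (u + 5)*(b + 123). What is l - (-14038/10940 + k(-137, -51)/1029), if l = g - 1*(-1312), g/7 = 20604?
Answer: 273083339877/1876210 ≈ 1.4555e+5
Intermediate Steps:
g = 144228 (g = 7*20604 = 144228)
k(u, b) = (5 + u)*(123 + b)
l = 145540 (l = 144228 - 1*(-1312) = 144228 + 1312 = 145540)
l - (-14038/10940 + k(-137, -51)/1029) = 145540 - (-14038/10940 + (615 + 5*(-51) + 123*(-137) - 51*(-137))/1029) = 145540 - (-14038*1/10940 + (615 - 255 - 16851 + 6987)*(1/1029)) = 145540 - (-7019/5470 - 9504*1/1029) = 145540 - (-7019/5470 - 3168/343) = 145540 - 1*(-19736477/1876210) = 145540 + 19736477/1876210 = 273083339877/1876210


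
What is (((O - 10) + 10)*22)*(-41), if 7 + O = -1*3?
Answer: 9020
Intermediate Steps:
O = -10 (O = -7 - 1*3 = -7 - 3 = -10)
(((O - 10) + 10)*22)*(-41) = (((-10 - 10) + 10)*22)*(-41) = ((-20 + 10)*22)*(-41) = -10*22*(-41) = -220*(-41) = 9020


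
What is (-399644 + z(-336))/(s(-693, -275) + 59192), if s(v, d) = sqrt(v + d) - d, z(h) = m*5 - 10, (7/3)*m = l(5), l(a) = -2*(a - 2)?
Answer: -55456307652/8251425133 + 20516232*I*sqrt(2)/8251425133 ≈ -6.7208 + 0.0035163*I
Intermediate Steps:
l(a) = 4 - 2*a (l(a) = -2*(-2 + a) = 4 - 2*a)
m = -18/7 (m = 3*(4 - 2*5)/7 = 3*(4 - 10)/7 = (3/7)*(-6) = -18/7 ≈ -2.5714)
z(h) = -160/7 (z(h) = -18/7*5 - 10 = -90/7 - 10 = -160/7)
s(v, d) = sqrt(d + v) - d
(-399644 + z(-336))/(s(-693, -275) + 59192) = (-399644 - 160/7)/((sqrt(-275 - 693) - 1*(-275)) + 59192) = -2797668/(7*((sqrt(-968) + 275) + 59192)) = -2797668/(7*((22*I*sqrt(2) + 275) + 59192)) = -2797668/(7*((275 + 22*I*sqrt(2)) + 59192)) = -2797668/(7*(59467 + 22*I*sqrt(2)))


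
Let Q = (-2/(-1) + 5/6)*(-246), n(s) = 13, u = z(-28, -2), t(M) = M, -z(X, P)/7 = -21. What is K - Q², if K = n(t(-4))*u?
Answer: -483898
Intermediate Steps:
z(X, P) = 147 (z(X, P) = -7*(-21) = 147)
u = 147
Q = -697 (Q = (-2*(-1) + 5*(⅙))*(-246) = (2 + ⅚)*(-246) = (17/6)*(-246) = -697)
K = 1911 (K = 13*147 = 1911)
K - Q² = 1911 - 1*(-697)² = 1911 - 1*485809 = 1911 - 485809 = -483898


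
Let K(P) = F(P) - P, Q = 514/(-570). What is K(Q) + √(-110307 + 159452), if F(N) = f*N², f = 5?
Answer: 80698/16245 + √49145 ≈ 226.65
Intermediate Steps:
Q = -257/285 (Q = 514*(-1/570) = -257/285 ≈ -0.90175)
F(N) = 5*N²
K(P) = -P + 5*P² (K(P) = 5*P² - P = -P + 5*P²)
K(Q) + √(-110307 + 159452) = -257*(-1 + 5*(-257/285))/285 + √(-110307 + 159452) = -257*(-1 - 257/57)/285 + √49145 = -257/285*(-314/57) + √49145 = 80698/16245 + √49145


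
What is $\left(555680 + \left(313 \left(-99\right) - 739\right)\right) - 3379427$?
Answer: $-2855473$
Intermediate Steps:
$\left(555680 + \left(313 \left(-99\right) - 739\right)\right) - 3379427 = \left(555680 - 31726\right) - 3379427 = 523954 - 3379427 = -2855473$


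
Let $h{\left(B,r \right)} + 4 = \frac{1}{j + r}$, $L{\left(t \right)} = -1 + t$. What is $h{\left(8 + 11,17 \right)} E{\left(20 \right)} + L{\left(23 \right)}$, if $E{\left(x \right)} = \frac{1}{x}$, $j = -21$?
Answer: $\frac{1743}{80} \approx 21.788$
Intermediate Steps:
$h{\left(B,r \right)} = -4 + \frac{1}{-21 + r}$
$h{\left(8 + 11,17 \right)} E{\left(20 \right)} + L{\left(23 \right)} = \frac{\frac{1}{-21 + 17} \left(85 - 68\right)}{20} + \left(-1 + 23\right) = \frac{85 - 68}{-4} \cdot \frac{1}{20} + 22 = \left(- \frac{1}{4}\right) 17 \cdot \frac{1}{20} + 22 = \left(- \frac{17}{4}\right) \frac{1}{20} + 22 = - \frac{17}{80} + 22 = \frac{1743}{80}$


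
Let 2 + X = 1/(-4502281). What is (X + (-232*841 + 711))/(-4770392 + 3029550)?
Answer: 437628466622/3918879930301 ≈ 0.11167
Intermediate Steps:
X = -9004563/4502281 (X = -2 + 1/(-4502281) = -2 - 1/4502281 = -9004563/4502281 ≈ -2.0000)
(X + (-232*841 + 711))/(-4770392 + 3029550) = (-9004563/4502281 + (-232*841 + 711))/(-4770392 + 3029550) = (-9004563/4502281 + (-195112 + 711))/(-1740842) = (-9004563/4502281 - 194401)*(-1/1740842) = -875256933244/4502281*(-1/1740842) = 437628466622/3918879930301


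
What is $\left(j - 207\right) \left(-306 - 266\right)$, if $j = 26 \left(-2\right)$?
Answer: $148148$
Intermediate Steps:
$j = -52$
$\left(j - 207\right) \left(-306 - 266\right) = \left(-52 - 207\right) \left(-306 - 266\right) = \left(-259\right) \left(-572\right) = 148148$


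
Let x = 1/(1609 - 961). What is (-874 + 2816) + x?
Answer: 1258417/648 ≈ 1942.0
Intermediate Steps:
x = 1/648 ≈ 0.0015432
(-874 + 2816) + x = (-874 + 2816) + 1/648 = 1942 + 1/648 = 1258417/648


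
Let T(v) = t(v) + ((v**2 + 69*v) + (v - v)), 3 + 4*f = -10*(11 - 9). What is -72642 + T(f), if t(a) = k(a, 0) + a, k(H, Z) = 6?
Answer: -1168087/16 ≈ -73006.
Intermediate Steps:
t(a) = 6 + a
f = -23/4 (f = -3/4 + (-10*(11 - 9))/4 = -3/4 + (-10*2)/4 = -3/4 + (1/4)*(-20) = -3/4 - 5 = -23/4 ≈ -5.7500)
T(v) = 6 + v**2 + 70*v (T(v) = (6 + v) + ((v**2 + 69*v) + (v - v)) = (6 + v) + ((v**2 + 69*v) + 0) = (6 + v) + (v**2 + 69*v) = 6 + v**2 + 70*v)
-72642 + T(f) = -72642 + (6 + (-23/4)**2 + 70*(-23/4)) = -72642 + (6 + 529/16 - 805/2) = -72642 - 5815/16 = -1168087/16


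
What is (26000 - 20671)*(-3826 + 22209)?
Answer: 97963007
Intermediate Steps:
(26000 - 20671)*(-3826 + 22209) = 5329*18383 = 97963007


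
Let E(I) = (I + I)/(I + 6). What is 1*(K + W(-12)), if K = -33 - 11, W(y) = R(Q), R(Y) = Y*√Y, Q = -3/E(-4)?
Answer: -44 + 3*√3/8 ≈ -43.350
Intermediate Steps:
E(I) = 2*I/(6 + I) (E(I) = (2*I)/(6 + I) = 2*I/(6 + I))
Q = ¾ (Q = -3/(2*(-4)/(6 - 4)) = -3/(2*(-4)/2) = -3/(2*(-4)*(½)) = -3/(-4) = -3*(-¼) = ¾ ≈ 0.75000)
R(Y) = Y^(3/2)
W(y) = 3*√3/8 (W(y) = (¾)^(3/2) = 3*√3/8)
K = -44
1*(K + W(-12)) = 1*(-44 + 3*√3/8) = -44 + 3*√3/8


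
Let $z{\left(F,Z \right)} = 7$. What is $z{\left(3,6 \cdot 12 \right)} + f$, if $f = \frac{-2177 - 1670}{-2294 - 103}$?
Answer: $\frac{20626}{2397} \approx 8.6049$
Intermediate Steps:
$f = \frac{3847}{2397}$ ($f = - \frac{3847}{-2397} = \left(-3847\right) \left(- \frac{1}{2397}\right) = \frac{3847}{2397} \approx 1.6049$)
$z{\left(3,6 \cdot 12 \right)} + f = 7 + \frac{3847}{2397} = \frac{20626}{2397}$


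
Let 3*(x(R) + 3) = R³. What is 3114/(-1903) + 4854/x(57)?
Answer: -176285/113168 ≈ -1.5577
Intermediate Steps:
x(R) = -3 + R³/3
3114/(-1903) + 4854/x(57) = 3114/(-1903) + 4854/(-3 + (⅓)*57³) = 3114*(-1/1903) + 4854/(-3 + (⅓)*185193) = -18/11 + 4854/(-3 + 61731) = -18/11 + 4854/61728 = -18/11 + 4854*(1/61728) = -18/11 + 809/10288 = -176285/113168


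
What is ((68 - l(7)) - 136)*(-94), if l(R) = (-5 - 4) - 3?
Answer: 5264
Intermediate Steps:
l(R) = -12 (l(R) = -9 - 3 = -12)
((68 - l(7)) - 136)*(-94) = ((68 - 1*(-12)) - 136)*(-94) = ((68 + 12) - 136)*(-94) = (80 - 136)*(-94) = -56*(-94) = 5264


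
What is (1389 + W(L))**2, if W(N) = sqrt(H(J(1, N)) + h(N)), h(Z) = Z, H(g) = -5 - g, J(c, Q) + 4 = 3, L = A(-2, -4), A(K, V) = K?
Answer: (1389 + I*sqrt(6))**2 ≈ 1.9293e+6 + 6805.0*I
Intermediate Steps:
L = -2
J(c, Q) = -1 (J(c, Q) = -4 + 3 = -1)
W(N) = sqrt(-4 + N) (W(N) = sqrt((-5 - 1*(-1)) + N) = sqrt((-5 + 1) + N) = sqrt(-4 + N))
(1389 + W(L))**2 = (1389 + sqrt(-4 - 2))**2 = (1389 + sqrt(-6))**2 = (1389 + I*sqrt(6))**2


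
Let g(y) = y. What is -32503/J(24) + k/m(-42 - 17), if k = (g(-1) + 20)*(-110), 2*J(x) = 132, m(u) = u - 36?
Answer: -31051/66 ≈ -470.47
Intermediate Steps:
m(u) = -36 + u
J(x) = 66 (J(x) = (½)*132 = 66)
k = -2090 (k = (-1 + 20)*(-110) = 19*(-110) = -2090)
-32503/J(24) + k/m(-42 - 17) = -32503/66 - 2090/(-36 + (-42 - 17)) = -32503*1/66 - 2090/(-36 - 59) = -32503/66 - 2090/(-95) = -32503/66 - 2090*(-1/95) = -32503/66 + 22 = -31051/66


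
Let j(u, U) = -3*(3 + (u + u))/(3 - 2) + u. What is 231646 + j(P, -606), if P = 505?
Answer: 229112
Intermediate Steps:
j(u, U) = -9 - 5*u (j(u, U) = -3*(3 + 2*u)/1 + u = -3*(3 + 2*u) + u = (-9 - 6*u) + u = -9 - 5*u)
231646 + j(P, -606) = 231646 + (-9 - 5*505) = 231646 + (-9 - 2525) = 231646 - 2534 = 229112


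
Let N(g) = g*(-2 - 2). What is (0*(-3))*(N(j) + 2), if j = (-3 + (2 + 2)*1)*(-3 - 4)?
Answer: 0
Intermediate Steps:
j = -7 (j = (-3 + 4*1)*(-7) = (-3 + 4)*(-7) = 1*(-7) = -7)
N(g) = -4*g (N(g) = g*(-4) = -4*g)
(0*(-3))*(N(j) + 2) = (0*(-3))*(-4*(-7) + 2) = 0*(28 + 2) = 0*30 = 0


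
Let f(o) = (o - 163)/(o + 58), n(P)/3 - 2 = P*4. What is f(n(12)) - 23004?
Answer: -368065/16 ≈ -23004.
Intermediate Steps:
n(P) = 6 + 12*P (n(P) = 6 + 3*(P*4) = 6 + 3*(4*P) = 6 + 12*P)
f(o) = (-163 + o)/(58 + o)
f(n(12)) - 23004 = (-163 + (6 + 12*12))/(58 + (6 + 12*12)) - 23004 = (-163 + (6 + 144))/(58 + (6 + 144)) - 23004 = (-163 + 150)/(58 + 150) - 23004 = -13/208 - 23004 = (1/208)*(-13) - 23004 = -1/16 - 23004 = -368065/16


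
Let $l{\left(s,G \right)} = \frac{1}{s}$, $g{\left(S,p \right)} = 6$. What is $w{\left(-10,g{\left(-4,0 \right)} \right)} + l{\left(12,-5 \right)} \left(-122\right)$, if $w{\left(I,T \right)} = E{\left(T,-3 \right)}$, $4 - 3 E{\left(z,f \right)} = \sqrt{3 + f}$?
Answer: $- \frac{53}{6} \approx -8.8333$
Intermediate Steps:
$E{\left(z,f \right)} = \frac{4}{3} - \frac{\sqrt{3 + f}}{3}$
$w{\left(I,T \right)} = \frac{4}{3}$ ($w{\left(I,T \right)} = \frac{4}{3} - \frac{\sqrt{3 - 3}}{3} = \frac{4}{3} - \frac{\sqrt{0}}{3} = \frac{4}{3} - 0 = \frac{4}{3} + 0 = \frac{4}{3}$)
$w{\left(-10,g{\left(-4,0 \right)} \right)} + l{\left(12,-5 \right)} \left(-122\right) = \frac{4}{3} + \frac{1}{12} \left(-122\right) = \frac{4}{3} - \frac{61}{6} = - \frac{53}{6}$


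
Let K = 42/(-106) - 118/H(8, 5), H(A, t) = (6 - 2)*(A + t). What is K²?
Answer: 13490929/1898884 ≈ 7.1047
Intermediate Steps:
H(A, t) = 4*A + 4*t (H(A, t) = 4*(A + t) = 4*A + 4*t)
K = -3673/1378 (K = 42/(-106) - 118/(4*8 + 4*5) = 42*(-1/106) - 118/(32 + 20) = -21/53 - 118/52 = -21/53 - 118*1/52 = -21/53 - 59/26 = -3673/1378 ≈ -2.6655)
K² = (-3673/1378)² = 13490929/1898884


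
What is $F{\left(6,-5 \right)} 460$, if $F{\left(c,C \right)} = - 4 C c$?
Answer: $55200$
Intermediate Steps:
$F{\left(c,C \right)} = - 4 C c$
$F{\left(6,-5 \right)} 460 = \left(-4\right) \left(-5\right) 6 \cdot 460 = 120 \cdot 460 = 55200$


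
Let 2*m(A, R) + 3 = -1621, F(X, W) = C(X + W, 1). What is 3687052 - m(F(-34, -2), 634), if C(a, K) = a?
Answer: 3687864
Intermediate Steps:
F(X, W) = W + X (F(X, W) = X + W = W + X)
m(A, R) = -812 (m(A, R) = -3/2 + (½)*(-1621) = -3/2 - 1621/2 = -812)
3687052 - m(F(-34, -2), 634) = 3687052 - 1*(-812) = 3687052 + 812 = 3687864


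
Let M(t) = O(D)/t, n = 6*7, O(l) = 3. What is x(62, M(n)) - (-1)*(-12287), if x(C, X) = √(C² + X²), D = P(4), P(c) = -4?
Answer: -12287 + 5*√30137/14 ≈ -12225.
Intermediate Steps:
D = -4
n = 42
M(t) = 3/t
x(62, M(n)) - (-1)*(-12287) = √(62² + (3/42)²) - (-1)*(-12287) = √(3844 + (3*(1/42))²) - 1*12287 = √(3844 + (1/14)²) - 12287 = √(3844 + 1/196) - 12287 = √(753425/196) - 12287 = 5*√30137/14 - 12287 = -12287 + 5*√30137/14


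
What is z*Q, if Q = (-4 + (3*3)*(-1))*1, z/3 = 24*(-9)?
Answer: 8424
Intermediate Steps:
z = -648 (z = 3*(24*(-9)) = 3*(-216) = -648)
Q = -13 (Q = (-4 + 9*(-1))*1 = (-4 - 9)*1 = -13*1 = -13)
z*Q = -648*(-13) = 8424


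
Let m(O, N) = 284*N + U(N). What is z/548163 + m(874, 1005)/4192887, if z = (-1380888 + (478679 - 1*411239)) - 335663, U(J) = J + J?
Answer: -2252325860789/766128505527 ≈ -2.9399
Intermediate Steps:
U(J) = 2*J
m(O, N) = 286*N (m(O, N) = 284*N + 2*N = 286*N)
z = -1649111 (z = (-1380888 + (478679 - 411239)) - 335663 = (-1380888 + 67440) - 335663 = -1313448 - 335663 = -1649111)
z/548163 + m(874, 1005)/4192887 = -1649111/548163 + (286*1005)/4192887 = -1649111*1/548163 + 287430*(1/4192887) = -1649111/548163 + 95810/1397629 = -2252325860789/766128505527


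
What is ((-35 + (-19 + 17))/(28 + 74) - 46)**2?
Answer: 22363441/10404 ≈ 2149.5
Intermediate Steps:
((-35 + (-19 + 17))/(28 + 74) - 46)**2 = ((-35 - 2)/102 - 46)**2 = (-37*1/102 - 46)**2 = (-37/102 - 46)**2 = (-4729/102)**2 = 22363441/10404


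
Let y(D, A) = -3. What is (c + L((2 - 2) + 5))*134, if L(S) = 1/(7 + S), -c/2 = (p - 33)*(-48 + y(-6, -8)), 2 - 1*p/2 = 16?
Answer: -5002421/6 ≈ -8.3374e+5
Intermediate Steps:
p = -28 (p = 4 - 2*16 = 4 - 32 = -28)
c = -6222 (c = -2*(-28 - 33)*(-48 - 3) = -(-122)*(-51) = -2*3111 = -6222)
(c + L((2 - 2) + 5))*134 = (-6222 + 1/(7 + ((2 - 2) + 5)))*134 = (-6222 + 1/(7 + (0 + 5)))*134 = (-6222 + 1/(7 + 5))*134 = (-6222 + 1/12)*134 = -74663/12*134 = -5002421/6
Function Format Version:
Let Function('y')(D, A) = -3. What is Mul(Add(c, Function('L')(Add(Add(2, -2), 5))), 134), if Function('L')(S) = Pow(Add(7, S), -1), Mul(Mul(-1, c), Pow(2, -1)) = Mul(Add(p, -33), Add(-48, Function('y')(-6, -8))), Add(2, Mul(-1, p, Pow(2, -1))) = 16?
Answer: Rational(-5002421, 6) ≈ -8.3374e+5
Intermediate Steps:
p = -28 (p = Add(4, Mul(-2, 16)) = Add(4, -32) = -28)
c = -6222 (c = Mul(-2, Mul(Add(-28, -33), Add(-48, -3))) = Mul(-2, Mul(-61, -51)) = Mul(-2, 3111) = -6222)
Mul(Add(c, Function('L')(Add(Add(2, -2), 5))), 134) = Mul(Add(-6222, Pow(Add(7, Add(Add(2, -2), 5)), -1)), 134) = Mul(Add(-6222, Pow(Add(7, Add(0, 5)), -1)), 134) = Mul(Add(-6222, Pow(Add(7, 5), -1)), 134) = Mul(Add(-6222, Pow(12, -1)), 134) = Mul(Add(-6222, Rational(1, 12)), 134) = Mul(Rational(-74663, 12), 134) = Rational(-5002421, 6)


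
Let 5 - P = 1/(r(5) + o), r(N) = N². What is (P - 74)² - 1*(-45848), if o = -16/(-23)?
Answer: 17678638492/349281 ≈ 50614.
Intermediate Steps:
o = 16/23 (o = -16*(-1/23) = 16/23 ≈ 0.69565)
P = 2932/591 (P = 5 - 1/(5² + 16/23) = 5 - 1/(25 + 16/23) = 5 - 1/591/23 = 5 - 1*23/591 = 5 - 23/591 = 2932/591 ≈ 4.9611)
(P - 74)² - 1*(-45848) = (2932/591 - 74)² - 1*(-45848) = (-40802/591)² + 45848 = 1664803204/349281 + 45848 = 17678638492/349281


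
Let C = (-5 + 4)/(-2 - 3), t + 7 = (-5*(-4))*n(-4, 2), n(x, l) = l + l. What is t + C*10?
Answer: 75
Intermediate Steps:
n(x, l) = 2*l
t = 73 (t = -7 + (-5*(-4))*(2*2) = -7 + 20*4 = -7 + 80 = 73)
C = ⅕ (C = -1/(-5) = -1*(-⅕) = ⅕ ≈ 0.20000)
t + C*10 = 73 + (⅕)*10 = 73 + 2 = 75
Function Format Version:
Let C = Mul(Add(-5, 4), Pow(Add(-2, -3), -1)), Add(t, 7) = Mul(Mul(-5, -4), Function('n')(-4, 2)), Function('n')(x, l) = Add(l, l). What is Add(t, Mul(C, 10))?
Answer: 75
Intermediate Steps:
Function('n')(x, l) = Mul(2, l)
t = 73 (t = Add(-7, Mul(Mul(-5, -4), Mul(2, 2))) = Add(-7, Mul(20, 4)) = Add(-7, 80) = 73)
C = Rational(1, 5) (C = Mul(-1, Pow(-5, -1)) = Mul(-1, Rational(-1, 5)) = Rational(1, 5) ≈ 0.20000)
Add(t, Mul(C, 10)) = Add(73, Mul(Rational(1, 5), 10)) = Add(73, 2) = 75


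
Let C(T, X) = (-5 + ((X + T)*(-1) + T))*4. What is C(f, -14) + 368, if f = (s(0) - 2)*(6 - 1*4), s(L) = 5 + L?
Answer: 404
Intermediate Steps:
f = 6 (f = ((5 + 0) - 2)*(6 - 1*4) = (5 - 2)*(6 - 4) = 3*2 = 6)
C(T, X) = -20 - 4*X (C(T, X) = (-5 + ((T + X)*(-1) + T))*4 = (-5 + ((-T - X) + T))*4 = (-5 - X)*4 = -20 - 4*X)
C(f, -14) + 368 = (-20 - 4*(-14)) + 368 = (-20 + 56) + 368 = 36 + 368 = 404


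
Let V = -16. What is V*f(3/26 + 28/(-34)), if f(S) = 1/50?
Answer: -8/25 ≈ -0.32000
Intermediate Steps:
f(S) = 1/50
V*f(3/26 + 28/(-34)) = -16*1/50 = -8/25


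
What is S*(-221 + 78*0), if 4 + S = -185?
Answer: 41769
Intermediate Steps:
S = -189 (S = -4 - 185 = -189)
S*(-221 + 78*0) = -189*(-221 + 78*0) = -189*(-221 + 0) = -189*(-221) = 41769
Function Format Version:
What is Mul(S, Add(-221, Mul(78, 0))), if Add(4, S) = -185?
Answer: 41769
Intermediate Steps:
S = -189 (S = Add(-4, -185) = -189)
Mul(S, Add(-221, Mul(78, 0))) = Mul(-189, Add(-221, Mul(78, 0))) = Mul(-189, Add(-221, 0)) = Mul(-189, -221) = 41769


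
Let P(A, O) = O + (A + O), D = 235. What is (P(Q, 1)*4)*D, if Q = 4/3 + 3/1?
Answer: 17860/3 ≈ 5953.3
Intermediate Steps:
Q = 13/3 (Q = 4*(⅓) + 3*1 = 4/3 + 3 = 13/3 ≈ 4.3333)
P(A, O) = A + 2*O
(P(Q, 1)*4)*D = ((13/3 + 2*1)*4)*235 = ((13/3 + 2)*4)*235 = ((19/3)*4)*235 = (76/3)*235 = 17860/3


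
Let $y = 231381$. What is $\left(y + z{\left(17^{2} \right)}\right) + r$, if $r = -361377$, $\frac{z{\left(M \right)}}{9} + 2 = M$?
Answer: $-127413$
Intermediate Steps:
$z{\left(M \right)} = -18 + 9 M$
$\left(y + z{\left(17^{2} \right)}\right) + r = \left(231381 - \left(18 - 9 \cdot 17^{2}\right)\right) - 361377 = \left(231381 + \left(-18 + 9 \cdot 289\right)\right) - 361377 = \left(231381 + \left(-18 + 2601\right)\right) - 361377 = \left(231381 + 2583\right) - 361377 = 233964 - 361377 = -127413$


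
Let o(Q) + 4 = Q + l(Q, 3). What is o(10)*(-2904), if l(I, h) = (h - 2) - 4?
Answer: -8712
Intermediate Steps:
l(I, h) = -6 + h (l(I, h) = (-2 + h) - 4 = -6 + h)
o(Q) = -7 + Q (o(Q) = -4 + (Q + (-6 + 3)) = -4 + (Q - 3) = -4 + (-3 + Q) = -7 + Q)
o(10)*(-2904) = (-7 + 10)*(-2904) = 3*(-2904) = -8712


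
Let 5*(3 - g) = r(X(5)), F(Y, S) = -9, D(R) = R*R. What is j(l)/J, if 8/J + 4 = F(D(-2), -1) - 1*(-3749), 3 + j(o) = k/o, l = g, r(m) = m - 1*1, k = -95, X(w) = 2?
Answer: -241439/14 ≈ -17246.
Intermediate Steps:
D(R) = R²
r(m) = -1 + m (r(m) = m - 1 = -1 + m)
g = 14/5 (g = 3 - (-1 + 2)/5 = 3 - ⅕*1 = 3 - ⅕ = 14/5 ≈ 2.8000)
l = 14/5 ≈ 2.8000
j(o) = -3 - 95/o
J = 1/467 (J = 8/(-4 + (-9 - 1*(-3749))) = 8/(-4 + (-9 + 3749)) = 8/(-4 + 3740) = 8/3736 = 8*(1/3736) = 1/467 ≈ 0.0021413)
j(l)/J = (-3 - 95/14/5)/(1/467) = (-3 - 95*5/14)*467 = (-3 - 475/14)*467 = -517/14*467 = -241439/14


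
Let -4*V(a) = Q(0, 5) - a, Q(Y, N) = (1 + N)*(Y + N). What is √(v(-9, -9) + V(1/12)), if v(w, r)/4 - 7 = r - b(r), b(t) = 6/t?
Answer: I*√205/4 ≈ 3.5795*I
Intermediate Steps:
v(w, r) = 28 - 24/r + 4*r (v(w, r) = 28 + 4*(r - 6/r) = 28 + (-24/r + 4*r) = 28 - 24/r + 4*r)
Q(Y, N) = (1 + N)*(N + Y)
V(a) = -15/2 + a/4 (V(a) = -((5 + 0 + 5² + 5*0) - a)/4 = -((5 + 0 + 25 + 0) - a)/4 = -(30 - a)/4 = -15/2 + a/4)
√(v(-9, -9) + V(1/12)) = √((28 - 24/(-9) + 4*(-9)) + (-15/2 + (¼)/12)) = √((28 - 24*(-⅑) - 36) + (-15/2 + (¼)*(1/12))) = √((28 + 8/3 - 36) + (-15/2 + 1/48)) = √(-16/3 - 359/48) = √(-205/16) = I*√205/4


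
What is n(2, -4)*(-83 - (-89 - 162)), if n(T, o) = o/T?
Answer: -336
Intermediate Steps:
n(2, -4)*(-83 - (-89 - 162)) = (-4/2)*(-83 - (-89 - 162)) = (-4*1/2)*(-83 - 1*(-251)) = -2*(-83 + 251) = -2*168 = -336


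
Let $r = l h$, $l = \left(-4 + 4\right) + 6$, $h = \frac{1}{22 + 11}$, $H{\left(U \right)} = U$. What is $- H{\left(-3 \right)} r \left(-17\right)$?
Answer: $- \frac{102}{11} \approx -9.2727$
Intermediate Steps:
$h = \frac{1}{33} \approx 0.030303$
$l = 6$ ($l = 0 + 6 = 6$)
$r = \frac{2}{11}$ ($r = 6 \cdot \frac{1}{33} = \frac{2}{11} \approx 0.18182$)
$- H{\left(-3 \right)} r \left(-17\right) = - \left(-3\right) \frac{2}{11} \left(-17\right) = - \frac{\left(-6\right) \left(-17\right)}{11} = \left(-1\right) \frac{102}{11} = - \frac{102}{11}$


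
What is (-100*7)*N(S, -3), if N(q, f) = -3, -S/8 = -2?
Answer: 2100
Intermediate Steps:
S = 16 (S = -8*(-2) = 16)
(-100*7)*N(S, -3) = -100*7*(-3) = -20*35*(-3) = -700*(-3) = 2100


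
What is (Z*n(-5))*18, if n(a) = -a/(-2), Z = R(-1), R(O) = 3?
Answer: -135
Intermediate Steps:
Z = 3
n(a) = a/2 (n(a) = -a*(-1)/2 = -(-1)*a/2 = a/2)
(Z*n(-5))*18 = (3*((½)*(-5)))*18 = (3*(-5/2))*18 = -15/2*18 = -135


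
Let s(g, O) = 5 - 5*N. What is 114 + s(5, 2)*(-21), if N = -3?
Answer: -306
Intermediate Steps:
s(g, O) = 20 (s(g, O) = 5 - 5*(-3) = 5 + 15 = 20)
114 + s(5, 2)*(-21) = 114 + 20*(-21) = 114 - 420 = -306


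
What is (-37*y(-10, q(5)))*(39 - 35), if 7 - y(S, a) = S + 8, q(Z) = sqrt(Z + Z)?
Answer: -1332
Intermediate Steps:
q(Z) = sqrt(2)*sqrt(Z) (q(Z) = sqrt(2*Z) = sqrt(2)*sqrt(Z))
y(S, a) = -1 - S (y(S, a) = 7 - (S + 8) = 7 - (8 + S) = 7 + (-8 - S) = -1 - S)
(-37*y(-10, q(5)))*(39 - 35) = (-37*(-1 - 1*(-10)))*(39 - 35) = -37*(-1 + 10)*4 = -37*9*4 = -333*4 = -1332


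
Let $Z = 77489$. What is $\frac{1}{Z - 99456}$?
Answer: $- \frac{1}{21967} \approx -4.5523 \cdot 10^{-5}$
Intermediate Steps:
$\frac{1}{Z - 99456} = \frac{1}{77489 - 99456} = \frac{1}{-21967} = - \frac{1}{21967}$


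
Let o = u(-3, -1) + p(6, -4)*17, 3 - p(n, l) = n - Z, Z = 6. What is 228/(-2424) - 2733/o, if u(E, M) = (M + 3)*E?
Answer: -184307/3030 ≈ -60.827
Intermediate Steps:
u(E, M) = E*(3 + M) (u(E, M) = (3 + M)*E = E*(3 + M))
p(n, l) = 9 - n (p(n, l) = 3 - (n - 1*6) = 3 - (n - 6) = 3 - (-6 + n) = 3 + (6 - n) = 9 - n)
o = 45 (o = -3*(3 - 1) + (9 - 1*6)*17 = -3*2 + (9 - 6)*17 = -6 + 3*17 = -6 + 51 = 45)
228/(-2424) - 2733/o = 228/(-2424) - 2733/45 = 228*(-1/2424) - 2733*1/45 = -19/202 - 911/15 = -184307/3030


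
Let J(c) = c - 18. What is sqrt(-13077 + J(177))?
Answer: I*sqrt(12918) ≈ 113.66*I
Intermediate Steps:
J(c) = -18 + c
sqrt(-13077 + J(177)) = sqrt(-13077 + (-18 + 177)) = sqrt(-13077 + 159) = sqrt(-12918) = I*sqrt(12918)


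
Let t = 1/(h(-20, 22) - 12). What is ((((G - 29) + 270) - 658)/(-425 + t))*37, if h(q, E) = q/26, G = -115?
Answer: 3267544/70563 ≈ 46.307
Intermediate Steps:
h(q, E) = q/26 (h(q, E) = q*(1/26) = q/26)
t = -13/166 (t = 1/((1/26)*(-20) - 12) = 1/(-10/13 - 12) = 1/(-166/13) = -13/166 ≈ -0.078313)
((((G - 29) + 270) - 658)/(-425 + t))*37 = ((((-115 - 29) + 270) - 658)/(-425 - 13/166))*37 = (((-144 + 270) - 658)/(-70563/166))*37 = ((126 - 658)*(-166/70563))*37 = -532*(-166/70563)*37 = (88312/70563)*37 = 3267544/70563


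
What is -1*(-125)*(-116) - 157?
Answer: -14657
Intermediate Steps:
-1*(-125)*(-116) - 157 = 125*(-116) - 157 = -14500 - 157 = -14657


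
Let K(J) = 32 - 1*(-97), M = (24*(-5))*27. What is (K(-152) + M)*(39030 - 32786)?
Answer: -19425084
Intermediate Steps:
M = -3240 (M = -120*27 = -3240)
K(J) = 129 (K(J) = 32 + 97 = 129)
(K(-152) + M)*(39030 - 32786) = (129 - 3240)*(39030 - 32786) = -3111*6244 = -19425084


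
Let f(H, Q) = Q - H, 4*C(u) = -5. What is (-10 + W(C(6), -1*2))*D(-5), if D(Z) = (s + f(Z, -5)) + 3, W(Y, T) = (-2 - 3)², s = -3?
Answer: 0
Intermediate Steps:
C(u) = -5/4 (C(u) = (¼)*(-5) = -5/4)
W(Y, T) = 25 (W(Y, T) = (-5)² = 25)
D(Z) = -5 - Z (D(Z) = (-3 + (-5 - Z)) + 3 = (-8 - Z) + 3 = -5 - Z)
(-10 + W(C(6), -1*2))*D(-5) = (-10 + 25)*(-5 - 1*(-5)) = 15*(-5 + 5) = 15*0 = 0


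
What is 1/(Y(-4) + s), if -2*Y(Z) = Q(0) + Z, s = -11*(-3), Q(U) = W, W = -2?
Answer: 1/36 ≈ 0.027778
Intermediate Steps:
Q(U) = -2
s = 33
Y(Z) = 1 - Z/2 (Y(Z) = -(-2 + Z)/2 = 1 - Z/2)
1/(Y(-4) + s) = 1/((1 - 1/2*(-4)) + 33) = 1/((1 + 2) + 33) = 1/(3 + 33) = 1/36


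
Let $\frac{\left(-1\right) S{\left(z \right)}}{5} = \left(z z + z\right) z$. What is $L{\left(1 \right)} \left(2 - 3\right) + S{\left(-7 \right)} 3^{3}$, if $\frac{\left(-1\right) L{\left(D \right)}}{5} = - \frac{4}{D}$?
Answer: $39670$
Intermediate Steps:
$L{\left(D \right)} = \frac{20}{D}$ ($L{\left(D \right)} = - 5 \left(- \frac{4}{D}\right) = \frac{20}{D}$)
$S{\left(z \right)} = - 5 z \left(z + z^{2}\right)$ ($S{\left(z \right)} = - 5 \left(z z + z\right) z = - 5 \left(z^{2} + z\right) z = - 5 \left(z + z^{2}\right) z = - 5 z \left(z + z^{2}\right)$)
$L{\left(1 \right)} \left(2 - 3\right) + S{\left(-7 \right)} 3^{3} = \frac{20}{1} \left(2 - 3\right) + 5 \left(-7\right)^{2} \left(-1 - -7\right) 3^{3} = 20 \cdot 1 \left(-1\right) + 5 \cdot 49 \left(-1 + 7\right) 27 = 20 \left(-1\right) + 5 \cdot 49 \cdot 6 \cdot 27 = -20 + 1470 \cdot 27 = -20 + 39690 = 39670$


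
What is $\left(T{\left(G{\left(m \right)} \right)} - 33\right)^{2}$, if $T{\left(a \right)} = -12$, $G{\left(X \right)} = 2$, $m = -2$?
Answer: $2025$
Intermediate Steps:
$\left(T{\left(G{\left(m \right)} \right)} - 33\right)^{2} = \left(-12 - 33\right)^{2} = \left(-45\right)^{2} = 2025$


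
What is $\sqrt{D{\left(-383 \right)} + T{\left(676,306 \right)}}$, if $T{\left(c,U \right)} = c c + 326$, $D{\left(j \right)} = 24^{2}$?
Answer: $67 \sqrt{102} \approx 676.67$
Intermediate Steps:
$D{\left(j \right)} = 576$
$T{\left(c,U \right)} = 326 + c^{2}$ ($T{\left(c,U \right)} = c^{2} + 326 = 326 + c^{2}$)
$\sqrt{D{\left(-383 \right)} + T{\left(676,306 \right)}} = \sqrt{576 + \left(326 + 676^{2}\right)} = \sqrt{576 + \left(326 + 456976\right)} = \sqrt{576 + 457302} = \sqrt{457878} = 67 \sqrt{102}$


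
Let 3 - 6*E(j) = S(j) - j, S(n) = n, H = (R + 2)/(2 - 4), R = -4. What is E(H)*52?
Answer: 26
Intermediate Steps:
H = 1 (H = (-4 + 2)/(2 - 4) = -2/(-2) = -2*(-½) = 1)
E(j) = ½ (E(j) = ½ - (j - j)/6 = ½ - ⅙*0 = ½ + 0 = ½)
E(H)*52 = (½)*52 = 26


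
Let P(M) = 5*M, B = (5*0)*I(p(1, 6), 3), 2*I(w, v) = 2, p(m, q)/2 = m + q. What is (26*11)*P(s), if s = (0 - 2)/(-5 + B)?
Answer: 572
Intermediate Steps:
p(m, q) = 2*m + 2*q (p(m, q) = 2*(m + q) = 2*m + 2*q)
I(w, v) = 1 (I(w, v) = (½)*2 = 1)
B = 0 (B = (5*0)*1 = 0*1 = 0)
s = ⅖ (s = (0 - 2)/(-5 + 0) = -2/(-5) = -2*(-⅕) = ⅖ ≈ 0.40000)
(26*11)*P(s) = (26*11)*(5*(⅖)) = 286*2 = 572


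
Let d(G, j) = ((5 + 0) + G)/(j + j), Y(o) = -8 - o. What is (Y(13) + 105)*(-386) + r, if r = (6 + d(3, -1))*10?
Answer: -32404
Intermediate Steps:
d(G, j) = (5 + G)/(2*j) (d(G, j) = (5 + G)/((2*j)) = (5 + G)*(1/(2*j)) = (5 + G)/(2*j))
r = 20 (r = (6 + (½)*(5 + 3)/(-1))*10 = (6 + (½)*(-1)*8)*10 = (6 - 4)*10 = 2*10 = 20)
(Y(13) + 105)*(-386) + r = ((-8 - 1*13) + 105)*(-386) + 20 = ((-8 - 13) + 105)*(-386) + 20 = (-21 + 105)*(-386) + 20 = 84*(-386) + 20 = -32424 + 20 = -32404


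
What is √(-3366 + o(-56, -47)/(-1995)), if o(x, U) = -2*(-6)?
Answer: I*√1488532010/665 ≈ 58.017*I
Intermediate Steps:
o(x, U) = 12
√(-3366 + o(-56, -47)/(-1995)) = √(-3366 + 12/(-1995)) = √(-3366 + 12*(-1/1995)) = √(-3366 - 4/665) = √(-2238394/665) = I*√1488532010/665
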